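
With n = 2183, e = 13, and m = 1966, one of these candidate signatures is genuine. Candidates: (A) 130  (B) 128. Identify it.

A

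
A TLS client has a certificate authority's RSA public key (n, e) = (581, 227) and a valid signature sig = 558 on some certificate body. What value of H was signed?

sig^2 ≡ 558^2 = 311364 ≡ 529
sig^4 ≡ 529^2 = 279841 ≡ 380
sig^8 ≡ 380^2 = 144400 ≡ 312
sig^16 ≡ 312^2 = 97344 ≡ 317
sig^32 ≡ 317^2 = 100489 ≡ 557
sig^64 ≡ 557^2 = 310249 ≡ 576
sig^128 ≡ 576^2 = 331776 ≡ 25
227 = 128 + 64 + 32 + 2 + 1, so sig^227 ≡ 25·576·557·529·558 ≡ 325 (mod 581)

325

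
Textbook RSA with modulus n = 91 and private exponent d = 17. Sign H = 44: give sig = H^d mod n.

18

Squares mod 91: H^1≡44, H^2≡25, H^4≡79, H^8≡53, H^16≡79
17 = 16 + 1, so H^17 ≡ 79·44 ≡ 18 (mod 91)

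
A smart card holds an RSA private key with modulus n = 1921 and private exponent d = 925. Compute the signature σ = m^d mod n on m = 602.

329

m^2 ≡ 602^2 = 362404 ≡ 1256
m^4 ≡ 1256^2 = 1577536 ≡ 395
m^8 ≡ 395^2 = 156025 ≡ 424
m^16 ≡ 424^2 = 179776 ≡ 1123
m^32 ≡ 1123^2 = 1261129 ≡ 953
m^64 ≡ 953^2 = 908209 ≡ 1497
m^128 ≡ 1497^2 = 2241009 ≡ 1123
m^256 ≡ 1123^2 = 1261129 ≡ 953
m^512 ≡ 953^2 = 908209 ≡ 1497
925 = 512 + 256 + 128 + 16 + 8 + 4 + 1, so m^925 ≡ 1497·953·1123·1123·424·395·602 ≡ 329 (mod 1921)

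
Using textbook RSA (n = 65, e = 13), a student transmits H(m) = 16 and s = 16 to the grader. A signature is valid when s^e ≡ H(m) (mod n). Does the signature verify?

verifies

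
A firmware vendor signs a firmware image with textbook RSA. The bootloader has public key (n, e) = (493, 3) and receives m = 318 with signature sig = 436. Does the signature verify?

does not verify

Squares mod 493: sig^1≡436, sig^2≡291
3 = 2 + 1, so sig^3 ≡ 291·436 ≡ 175 (mod 493)
175 ≠ 318, so verification fails.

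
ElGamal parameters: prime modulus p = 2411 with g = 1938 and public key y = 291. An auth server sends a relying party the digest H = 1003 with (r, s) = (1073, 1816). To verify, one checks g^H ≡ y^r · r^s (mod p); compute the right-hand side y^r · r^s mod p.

637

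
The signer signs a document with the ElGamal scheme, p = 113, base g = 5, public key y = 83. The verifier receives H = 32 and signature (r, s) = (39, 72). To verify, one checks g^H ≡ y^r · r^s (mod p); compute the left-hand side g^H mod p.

Squares mod 113: 5^1≡5, 5^2≡25, 5^4≡60, 5^8≡97, 5^16≡30, 5^32≡109
5^32 ≡ 109 (mod 113)

109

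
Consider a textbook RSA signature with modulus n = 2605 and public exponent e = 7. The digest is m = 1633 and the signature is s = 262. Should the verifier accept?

accept

s^2 ≡ 262^2 = 68644 ≡ 914
s^4 ≡ 914^2 = 835396 ≡ 1796
7 = 4 + 2 + 1, so s^7 ≡ 1796·914·262 ≡ 1633 (mod 2605)
1633 = m, so the signature checks out.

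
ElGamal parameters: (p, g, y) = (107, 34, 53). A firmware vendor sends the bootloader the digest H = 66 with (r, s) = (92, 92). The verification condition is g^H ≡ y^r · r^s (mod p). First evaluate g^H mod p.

34^2 = 1156 ≡ 86
34^4 ≡ 86^2 = 7396 ≡ 13
34^8 ≡ 13^2 = 169 ≡ 62
34^16 ≡ 62^2 = 3844 ≡ 99
34^32 ≡ 99^2 = 9801 ≡ 64
34^64 ≡ 64^2 = 4096 ≡ 30
66 = 64 + 2, so 34^66 ≡ 30·86 ≡ 12 (mod 107)

12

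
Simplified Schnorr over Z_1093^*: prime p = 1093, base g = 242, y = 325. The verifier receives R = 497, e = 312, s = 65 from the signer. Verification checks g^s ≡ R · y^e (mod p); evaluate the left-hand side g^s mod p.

398

242^2 = 58564 ≡ 635
242^4 ≡ 635^2 = 403225 ≡ 1001
242^8 ≡ 1001^2 = 1002001 ≡ 813
242^16 ≡ 813^2 = 660969 ≡ 797
242^32 ≡ 797^2 = 635209 ≡ 176
242^64 ≡ 176^2 = 30976 ≡ 372
65 = 64 + 1, so 242^65 ≡ 372·242 ≡ 398 (mod 1093)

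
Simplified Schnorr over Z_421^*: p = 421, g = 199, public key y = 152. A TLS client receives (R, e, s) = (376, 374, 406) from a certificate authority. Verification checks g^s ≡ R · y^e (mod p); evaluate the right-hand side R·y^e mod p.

Squares mod 421: 152^1≡152, 152^2≡370, 152^4≡75, 152^8≡152, 152^16≡370, 152^32≡75, 152^64≡152, 152^128≡370, 152^256≡75
374 = 256 + 64 + 32 + 16 + 4 + 2, so 152^374 ≡ 75·152·75·370·75·370 ≡ 247 (mod 421)
R · y^e ≡ 376·247 = 92872 ≡ 252 (mod 421)

252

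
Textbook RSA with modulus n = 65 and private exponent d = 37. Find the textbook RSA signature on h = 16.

16

Squares mod 65: h^1≡16, h^2≡61, h^4≡16, h^8≡61, h^16≡16, h^32≡61
37 = 32 + 4 + 1, so h^37 ≡ 61·16·16 ≡ 16 (mod 65)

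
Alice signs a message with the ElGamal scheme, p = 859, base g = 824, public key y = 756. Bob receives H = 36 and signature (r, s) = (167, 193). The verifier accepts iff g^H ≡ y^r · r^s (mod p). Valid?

yes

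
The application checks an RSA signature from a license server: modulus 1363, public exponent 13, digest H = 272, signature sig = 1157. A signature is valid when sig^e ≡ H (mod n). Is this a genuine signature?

forged

sig^2 ≡ 1157^2 = 1338649 ≡ 183
sig^4 ≡ 183^2 = 33489 ≡ 777
sig^8 ≡ 777^2 = 603729 ≡ 1283
13 = 8 + 4 + 1, so sig^13 ≡ 1283·777·1157 ≡ 938 (mod 1363)
The recovered value 938 does not match the digest 272.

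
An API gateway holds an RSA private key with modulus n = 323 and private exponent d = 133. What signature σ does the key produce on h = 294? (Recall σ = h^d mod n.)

h^2 ≡ 294^2 = 86436 ≡ 195
h^4 ≡ 195^2 = 38025 ≡ 234
h^8 ≡ 234^2 = 54756 ≡ 169
h^16 ≡ 169^2 = 28561 ≡ 137
h^32 ≡ 137^2 = 18769 ≡ 35
h^64 ≡ 35^2 = 1225 ≡ 256
h^128 ≡ 256^2 = 65536 ≡ 290
133 = 128 + 4 + 1, so h^133 ≡ 290·234·294 ≡ 99 (mod 323)

99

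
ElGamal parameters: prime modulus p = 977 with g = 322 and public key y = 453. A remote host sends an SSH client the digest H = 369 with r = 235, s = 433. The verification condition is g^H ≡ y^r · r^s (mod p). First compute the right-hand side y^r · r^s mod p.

389

453^2 = 205209 ≡ 39
453^4 ≡ 39^2 = 1521 ≡ 544
453^8 ≡ 544^2 = 295936 ≡ 882
453^16 ≡ 882^2 = 777924 ≡ 232
453^32 ≡ 232^2 = 53824 ≡ 89
453^64 ≡ 89^2 = 7921 ≡ 105
453^128 ≡ 105^2 = 11025 ≡ 278
235 = 128 + 64 + 32 + 8 + 2 + 1, so 453^235 ≡ 278·105·89·882·39·453 ≡ 291 (mod 977)
235^2 = 55225 ≡ 513
235^4 ≡ 513^2 = 263169 ≡ 356
235^8 ≡ 356^2 = 126736 ≡ 703
235^16 ≡ 703^2 = 494209 ≡ 824
235^32 ≡ 824^2 = 678976 ≡ 938
235^64 ≡ 938^2 = 879844 ≡ 544
235^128 ≡ 544^2 = 295936 ≡ 882
235^256 ≡ 882^2 = 777924 ≡ 232
433 = 256 + 128 + 32 + 16 + 1, so 235^433 ≡ 232·882·938·824·235 ≡ 280 (mod 977)
y^r · r^s ≡ 291·280 = 81480 ≡ 389 (mod 977)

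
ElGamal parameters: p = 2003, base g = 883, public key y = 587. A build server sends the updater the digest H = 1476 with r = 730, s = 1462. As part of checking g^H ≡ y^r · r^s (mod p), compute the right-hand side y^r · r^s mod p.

1787

587^2 = 344569 ≡ 53
587^4 ≡ 53^2 = 2809 ≡ 806
587^8 ≡ 806^2 = 649636 ≡ 664
587^16 ≡ 664^2 = 440896 ≡ 236
587^32 ≡ 236^2 = 55696 ≡ 1615
587^64 ≡ 1615^2 = 2608225 ≡ 319
587^128 ≡ 319^2 = 101761 ≡ 1611
587^256 ≡ 1611^2 = 2595321 ≡ 1436
587^512 ≡ 1436^2 = 2062096 ≡ 1009
730 = 512 + 128 + 64 + 16 + 8 + 2, so 587^730 ≡ 1009·1611·319·236·664·53 ≡ 53 (mod 2003)
730^2 = 532900 ≡ 102
730^4 ≡ 102^2 = 10404 ≡ 389
730^8 ≡ 389^2 = 151321 ≡ 1096
730^16 ≡ 1096^2 = 1201216 ≡ 1419
730^32 ≡ 1419^2 = 2013561 ≡ 546
730^64 ≡ 546^2 = 298116 ≡ 1672
730^128 ≡ 1672^2 = 2795584 ≡ 1399
730^256 ≡ 1399^2 = 1957201 ≡ 270
730^512 ≡ 270^2 = 72900 ≡ 792
730^1024 ≡ 792^2 = 627264 ≡ 325
1462 = 1024 + 256 + 128 + 32 + 16 + 4 + 2, so 730^1462 ≡ 325·270·1399·546·1419·389·102 ≡ 1621 (mod 2003)
y^r · r^s ≡ 53·1621 = 85913 ≡ 1787 (mod 2003)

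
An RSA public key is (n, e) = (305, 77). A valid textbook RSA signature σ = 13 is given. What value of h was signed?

σ^2 ≡ 13^2 = 169
σ^4 ≡ 169^2 = 28561 ≡ 196
σ^8 ≡ 196^2 = 38416 ≡ 291
σ^16 ≡ 291^2 = 84681 ≡ 196
σ^32 ≡ 196^2 = 38416 ≡ 291
σ^64 ≡ 291^2 = 84681 ≡ 196
77 = 64 + 8 + 4 + 1, so σ^77 ≡ 196·291·196·13 ≡ 108 (mod 305)

108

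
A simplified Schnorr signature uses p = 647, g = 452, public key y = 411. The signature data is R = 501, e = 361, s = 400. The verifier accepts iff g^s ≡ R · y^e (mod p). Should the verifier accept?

accept

g^s mod p:
452^400 mod 647 = 254
R · y^e mod p:
411^361 mod 647 = 468
501·468 = 234468 ≡ 254 (mod 647)
254 ≡ 254 (mod 647); signature holds.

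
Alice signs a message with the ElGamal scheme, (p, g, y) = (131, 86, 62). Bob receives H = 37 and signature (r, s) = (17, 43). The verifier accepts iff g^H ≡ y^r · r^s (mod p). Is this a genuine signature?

forged

Left side g^H mod p:
86^37 mod 131 = 24
Right side y^r · r^s mod p:
62^17 mod 131 = 60
17^43 mod 131 = 31
60·31 = 1860 ≡ 26 (mod 131)
24 ≠ 26, so verification fails.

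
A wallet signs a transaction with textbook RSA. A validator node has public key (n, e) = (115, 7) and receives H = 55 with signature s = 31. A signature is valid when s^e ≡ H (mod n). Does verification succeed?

fails

s^2 ≡ 31^2 = 961 ≡ 41
s^4 ≡ 41^2 = 1681 ≡ 71
7 = 4 + 2 + 1, so s^7 ≡ 71·41·31 ≡ 81 (mod 115)
The recovered value 81 does not match the digest 55.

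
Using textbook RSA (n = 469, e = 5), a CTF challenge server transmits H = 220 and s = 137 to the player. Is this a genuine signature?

forged

s^2 ≡ 137^2 = 18769 ≡ 9
s^4 ≡ 9^2 = 81
5 = 4 + 1, so s^5 ≡ 81·137 ≡ 310 (mod 469)
310 ≠ 220, so verification fails.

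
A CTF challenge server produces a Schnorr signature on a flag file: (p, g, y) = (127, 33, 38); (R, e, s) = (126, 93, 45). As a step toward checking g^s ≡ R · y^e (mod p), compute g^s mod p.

123

33^2 = 1089 ≡ 73
33^4 ≡ 73^2 = 5329 ≡ 122
33^8 ≡ 122^2 = 14884 ≡ 25
33^16 ≡ 25^2 = 625 ≡ 117
33^32 ≡ 117^2 = 13689 ≡ 100
45 = 32 + 8 + 4 + 1, so 33^45 ≡ 100·25·122·33 ≡ 123 (mod 127)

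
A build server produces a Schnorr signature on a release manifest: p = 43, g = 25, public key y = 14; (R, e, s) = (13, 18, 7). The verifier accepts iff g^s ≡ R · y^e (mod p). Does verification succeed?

passes

g^s mod p:
25^7 mod 43 = 36
R · y^e mod p:
14^18 mod 43 = 16
13·16 = 208 ≡ 36 (mod 43)
36 ≡ 36 (mod 43); signature holds.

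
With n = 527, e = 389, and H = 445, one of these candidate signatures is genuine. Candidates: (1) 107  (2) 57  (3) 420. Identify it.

Candidate 1: Squares mod 527: 107^1≡107, 107^2≡382, 107^4≡472, 107^8≡390, 107^16≡324, 107^32≡103, 107^64≡69, 107^128≡18, 107^256≡324; 389 = 256 + 128 + 4 + 1, so 107^389 ≡ 324·18·472·107 ≡ 82 (mod 527)
Candidate 2: Squares mod 527: 57^1≡57, 57^2≡87, 57^4≡191, 57^8≡118, 57^16≡222, 57^32≡273, 57^64≡222, 57^128≡273, 57^256≡222; 389 = 256 + 128 + 4 + 1, so 57^389 ≡ 222·273·191·57 ≡ 347 (mod 527)
Candidate 3: Squares mod 527: 420^1≡420, 420^2≡382, 420^4≡472, 420^8≡390, 420^16≡324, 420^32≡103, 420^64≡69, 420^128≡18, 420^256≡324; 389 = 256 + 128 + 4 + 1, so 420^389 ≡ 324·18·472·420 ≡ 445 (mod 527)
  → matches H = 445

3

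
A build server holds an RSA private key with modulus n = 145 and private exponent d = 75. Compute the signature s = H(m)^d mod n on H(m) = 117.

(H(m))^2 ≡ 117^2 = 13689 ≡ 59
(H(m))^4 ≡ 59^2 = 3481 ≡ 1
(H(m))^8 ≡ 1^2 = 1
(H(m))^16 ≡ 1^2 = 1
(H(m))^32 ≡ 1^2 = 1
(H(m))^64 ≡ 1^2 = 1
75 = 64 + 8 + 2 + 1, so (H(m))^75 ≡ 1·1·59·117 ≡ 88 (mod 145)

88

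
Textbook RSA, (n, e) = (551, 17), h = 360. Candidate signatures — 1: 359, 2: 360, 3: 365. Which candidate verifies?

2

Candidate 1: Squares mod 551: 359^1≡359, 359^2≡498, 359^4≡54, 359^8≡161, 359^16≡24; 17 = 16 + 1, so 359^17 ≡ 24·359 ≡ 351 (mod 551)
Candidate 2: Squares mod 551: 360^1≡360, 360^2≡115, 360^4≡1, 360^8≡1, 360^16≡1; 17 = 16 + 1, so 360^17 ≡ 1·360 ≡ 360 (mod 551)
  → matches h = 360
Candidate 3: Squares mod 551: 365^1≡365, 365^2≡434, 365^4≡465, 365^8≡233, 365^16≡291; 17 = 16 + 1, so 365^17 ≡ 291·365 ≡ 423 (mod 551)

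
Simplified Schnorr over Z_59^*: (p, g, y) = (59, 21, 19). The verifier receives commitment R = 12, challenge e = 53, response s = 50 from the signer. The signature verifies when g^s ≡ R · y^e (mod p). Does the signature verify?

g^s mod p:
21^2 = 441 ≡ 28
21^4 ≡ 28^2 = 784 ≡ 17
21^8 ≡ 17^2 = 289 ≡ 53
21^16 ≡ 53^2 = 2809 ≡ 36
21^32 ≡ 36^2 = 1296 ≡ 57
50 = 32 + 16 + 2, so 21^50 ≡ 57·36·28 ≡ 49 (mod 59)
R · y^e mod p:
19^2 = 361 ≡ 7
19^4 ≡ 7^2 = 49
19^8 ≡ 49^2 = 2401 ≡ 41
19^16 ≡ 41^2 = 1681 ≡ 29
19^32 ≡ 29^2 = 841 ≡ 15
53 = 32 + 16 + 4 + 1, so 19^53 ≡ 15·29·49·19 ≡ 9 (mod 59)
12·9 = 108 ≡ 49 (mod 59)
49 ≡ 49 (mod 59); signature holds.

verifies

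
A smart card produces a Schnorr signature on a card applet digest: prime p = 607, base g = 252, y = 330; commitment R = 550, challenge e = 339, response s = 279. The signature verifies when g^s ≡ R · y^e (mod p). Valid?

yes

g^s mod p:
252^2 = 63504 ≡ 376
252^4 ≡ 376^2 = 141376 ≡ 552
252^8 ≡ 552^2 = 304704 ≡ 597
252^16 ≡ 597^2 = 356409 ≡ 100
252^32 ≡ 100^2 = 10000 ≡ 288
252^64 ≡ 288^2 = 82944 ≡ 392
252^128 ≡ 392^2 = 153664 ≡ 93
252^256 ≡ 93^2 = 8649 ≡ 151
279 = 256 + 16 + 4 + 2 + 1, so 252^279 ≡ 151·100·552·376·252 ≡ 451 (mod 607)
R · y^e mod p:
330^2 = 108900 ≡ 247
330^4 ≡ 247^2 = 61009 ≡ 309
330^8 ≡ 309^2 = 95481 ≡ 182
330^16 ≡ 182^2 = 33124 ≡ 346
330^32 ≡ 346^2 = 119716 ≡ 137
330^64 ≡ 137^2 = 18769 ≡ 559
330^128 ≡ 559^2 = 312481 ≡ 483
330^256 ≡ 483^2 = 233289 ≡ 201
339 = 256 + 64 + 16 + 2 + 1, so 330^339 ≡ 201·559·346·247·330 ≡ 450 (mod 607)
550·450 = 247500 ≡ 451 (mod 607)
451 ≡ 451 (mod 607); signature holds.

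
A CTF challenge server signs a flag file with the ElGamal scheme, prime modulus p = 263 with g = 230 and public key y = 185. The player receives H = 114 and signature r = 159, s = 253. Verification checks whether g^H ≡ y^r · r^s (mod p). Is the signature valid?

Left side g^H mod p:
Squares mod 263: 230^1≡230, 230^2≡37, 230^4≡54, 230^8≡23, 230^16≡3, 230^32≡9, 230^64≡81
114 = 64 + 32 + 16 + 2, so 230^114 ≡ 81·9·3·37 ≡ 178 (mod 263)
Right side y^r · r^s mod p:
Squares mod 263: 185^1≡185, 185^2≡35, 185^4≡173, 185^8≡210, 185^16≡179, 185^32≡218, 185^64≡184, 185^128≡192
159 = 128 + 16 + 8 + 4 + 2 + 1, so 185^159 ≡ 192·179·210·173·35·185 ≡ 131 (mod 263)
Squares mod 263: 159^1≡159, 159^2≡33, 159^4≡37, 159^8≡54, 159^16≡23, 159^32≡3, 159^64≡9, 159^128≡81
253 = 128 + 64 + 32 + 16 + 8 + 4 + 1, so 159^253 ≡ 81·9·3·23·54·37·159 ≡ 82 (mod 263)
131·82 = 10742 ≡ 222 (mod 263)
178 ≠ 222, so verification fails.

invalid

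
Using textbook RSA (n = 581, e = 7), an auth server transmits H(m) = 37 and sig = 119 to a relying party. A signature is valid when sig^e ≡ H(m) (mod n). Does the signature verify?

does not verify

sig^2 ≡ 119^2 = 14161 ≡ 217
sig^4 ≡ 217^2 = 47089 ≡ 28
7 = 4 + 2 + 1, so sig^7 ≡ 28·217·119 ≡ 280 (mod 581)
The recovered value 280 does not match the digest 37.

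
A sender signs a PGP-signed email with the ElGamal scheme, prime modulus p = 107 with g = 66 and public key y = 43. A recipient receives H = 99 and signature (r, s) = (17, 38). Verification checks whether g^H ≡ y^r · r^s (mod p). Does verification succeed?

passes

Left side g^H mod p:
66^2 = 4356 ≡ 76
66^4 ≡ 76^2 = 5776 ≡ 105
66^8 ≡ 105^2 = 11025 ≡ 4
66^16 ≡ 4^2 = 16
66^32 ≡ 16^2 = 256 ≡ 42
66^64 ≡ 42^2 = 1764 ≡ 52
99 = 64 + 32 + 2 + 1, so 66^99 ≡ 52·42·76·66 ≡ 70 (mod 107)
Right side y^r · r^s mod p:
43^2 = 1849 ≡ 30
43^4 ≡ 30^2 = 900 ≡ 44
43^8 ≡ 44^2 = 1936 ≡ 10
43^16 ≡ 10^2 = 100
17 = 16 + 1, so 43^17 ≡ 100·43 ≡ 20 (mod 107)
17^2 = 289 ≡ 75
17^4 ≡ 75^2 = 5625 ≡ 61
17^8 ≡ 61^2 = 3721 ≡ 83
17^16 ≡ 83^2 = 6889 ≡ 41
17^32 ≡ 41^2 = 1681 ≡ 76
38 = 32 + 4 + 2, so 17^38 ≡ 76·61·75 ≡ 57 (mod 107)
20·57 = 1140 ≡ 70 (mod 107)
70 ≡ 70 (mod 107), so the signature is genuine.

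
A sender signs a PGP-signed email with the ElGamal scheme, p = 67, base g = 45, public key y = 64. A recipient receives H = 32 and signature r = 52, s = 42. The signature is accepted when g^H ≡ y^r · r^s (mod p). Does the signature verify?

verifies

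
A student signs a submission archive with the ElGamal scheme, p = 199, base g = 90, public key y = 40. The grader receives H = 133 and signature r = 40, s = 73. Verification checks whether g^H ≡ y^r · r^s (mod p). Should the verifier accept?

accept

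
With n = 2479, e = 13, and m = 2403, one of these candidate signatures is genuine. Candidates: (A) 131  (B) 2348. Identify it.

Candidate A: Squares mod 2479: 131^1≡131, 131^2≡2287, 131^4≡2158, 131^8≡1402; 13 = 8 + 4 + 1, so 131^13 ≡ 1402·2158·131 ≡ 76 (mod 2479)
Candidate B: Squares mod 2479: 2348^1≡2348, 2348^2≡2287, 2348^4≡2158, 2348^8≡1402; 13 = 8 + 4 + 1, so 2348^13 ≡ 1402·2158·2348 ≡ 2403 (mod 2479)
  → matches m = 2403

B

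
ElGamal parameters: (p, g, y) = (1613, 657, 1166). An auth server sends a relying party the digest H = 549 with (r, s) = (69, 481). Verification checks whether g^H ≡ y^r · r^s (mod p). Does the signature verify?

Left side g^H mod p:
657^2 = 431649 ≡ 978
657^4 ≡ 978^2 = 956484 ≡ 1588
657^8 ≡ 1588^2 = 2521744 ≡ 625
657^16 ≡ 625^2 = 390625 ≡ 279
657^32 ≡ 279^2 = 77841 ≡ 417
657^64 ≡ 417^2 = 173889 ≡ 1298
657^128 ≡ 1298^2 = 1684804 ≡ 832
657^256 ≡ 832^2 = 692224 ≡ 247
657^512 ≡ 247^2 = 61009 ≡ 1328
549 = 512 + 32 + 4 + 1, so 657^549 ≡ 1328·417·1588·657 ≡ 720 (mod 1613)
Right side y^r · r^s mod p:
1166^2 = 1359556 ≡ 1410
1166^4 ≡ 1410^2 = 1988100 ≡ 884
1166^8 ≡ 884^2 = 781456 ≡ 764
1166^16 ≡ 764^2 = 583696 ≡ 1403
1166^32 ≡ 1403^2 = 1968409 ≡ 549
1166^64 ≡ 549^2 = 301401 ≡ 1383
69 = 64 + 4 + 1, so 1166^69 ≡ 1383·884·1166 ≡ 1168 (mod 1613)
69^2 = 4761 ≡ 1535
69^4 ≡ 1535^2 = 2356225 ≡ 1245
69^8 ≡ 1245^2 = 1550025 ≡ 1545
69^16 ≡ 1545^2 = 2387025 ≡ 1398
69^32 ≡ 1398^2 = 1954404 ≡ 1061
69^64 ≡ 1061^2 = 1125721 ≡ 1460
69^128 ≡ 1460^2 = 2131600 ≡ 827
69^256 ≡ 827^2 = 683929 ≡ 17
481 = 256 + 128 + 64 + 32 + 1, so 69^481 ≡ 17·827·1460·1061·69 ≡ 972 (mod 1613)
1168·972 = 1135296 ≡ 1357 (mod 1613)
720 ≠ 1357, so verification fails.

does not verify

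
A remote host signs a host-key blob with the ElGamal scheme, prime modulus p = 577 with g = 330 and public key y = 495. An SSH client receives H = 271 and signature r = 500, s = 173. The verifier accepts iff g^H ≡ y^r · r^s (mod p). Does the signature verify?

does not verify

Left side g^H mod p:
Squares mod 577: 330^1≡330, 330^2≡424, 330^4≡329, 330^8≡342, 330^16≡410, 330^32≡193, 330^64≡321, 330^128≡335, 330^256≡287
271 = 256 + 8 + 4 + 2 + 1, so 330^271 ≡ 287·342·329·424·330 ≡ 444 (mod 577)
Right side y^r · r^s mod p:
Squares mod 577: 495^1≡495, 495^2≡377, 495^4≡187, 495^8≡349, 495^16≡54, 495^32≡31, 495^64≡384, 495^128≡321, 495^256≡335
500 = 256 + 128 + 64 + 32 + 16 + 4, so 495^500 ≡ 335·321·384·31·54·187 ≡ 107 (mod 577)
Squares mod 577: 500^1≡500, 500^2≡159, 500^4≡470, 500^8≡486, 500^16≡203, 500^32≡242, 500^64≡287, 500^128≡435
173 = 128 + 32 + 8 + 4 + 1, so 500^173 ≡ 435·242·486·470·500 ≡ 421 (mod 577)
107·421 = 45047 ≡ 41 (mod 577)
444 ≠ 41, so verification fails.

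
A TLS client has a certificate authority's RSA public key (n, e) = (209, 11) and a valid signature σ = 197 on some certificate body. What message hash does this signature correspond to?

σ^2 ≡ 197^2 = 38809 ≡ 144
σ^4 ≡ 144^2 = 20736 ≡ 45
σ^8 ≡ 45^2 = 2025 ≡ 144
11 = 8 + 2 + 1, so σ^11 ≡ 144·144·197 ≡ 87 (mod 209)

87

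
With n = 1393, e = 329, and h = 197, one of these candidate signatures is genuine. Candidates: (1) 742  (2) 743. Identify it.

2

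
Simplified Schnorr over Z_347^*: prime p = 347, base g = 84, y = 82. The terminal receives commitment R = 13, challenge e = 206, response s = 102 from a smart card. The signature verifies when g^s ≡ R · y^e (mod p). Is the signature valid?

g^s mod p:
84^2 = 7056 ≡ 116
84^4 ≡ 116^2 = 13456 ≡ 270
84^8 ≡ 270^2 = 72900 ≡ 30
84^16 ≡ 30^2 = 900 ≡ 206
84^32 ≡ 206^2 = 42436 ≡ 102
84^64 ≡ 102^2 = 10404 ≡ 341
102 = 64 + 32 + 4 + 2, so 84^102 ≡ 341·102·270·116 ≡ 93 (mod 347)
R · y^e mod p:
82^2 = 6724 ≡ 131
82^4 ≡ 131^2 = 17161 ≡ 158
82^8 ≡ 158^2 = 24964 ≡ 327
82^16 ≡ 327^2 = 106929 ≡ 53
82^32 ≡ 53^2 = 2809 ≡ 33
82^64 ≡ 33^2 = 1089 ≡ 48
82^128 ≡ 48^2 = 2304 ≡ 222
206 = 128 + 64 + 8 + 4 + 2, so 82^206 ≡ 222·48·327·158·131 ≡ 277 (mod 347)
13·277 = 3601 ≡ 131 (mod 347)
93 ≠ 131; the check fails.

invalid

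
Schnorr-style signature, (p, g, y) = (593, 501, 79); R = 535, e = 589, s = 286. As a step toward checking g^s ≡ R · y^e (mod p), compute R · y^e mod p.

60

Squares mod 593: 79^1≡79, 79^2≡311, 79^4≡62, 79^8≡286, 79^16≡555, 79^32≡258, 79^64≡148, 79^128≡556, 79^256≡183, 79^512≡281
589 = 512 + 64 + 8 + 4 + 1, so 79^589 ≡ 281·148·286·62·79 ≡ 183 (mod 593)
R · y^e ≡ 535·183 = 97905 ≡ 60 (mod 593)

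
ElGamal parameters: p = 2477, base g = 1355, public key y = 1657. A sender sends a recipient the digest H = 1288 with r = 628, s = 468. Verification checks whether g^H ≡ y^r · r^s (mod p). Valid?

Left side g^H mod p:
1355^1288 mod 2477 = 2050
Right side y^r · r^s mod p:
1657^628 mod 2477 = 2064
628^468 mod 2477 = 2390
2064·2390 = 4932960 ≡ 1253 (mod 2477)
2050 ≠ 1253, so verification fails.

no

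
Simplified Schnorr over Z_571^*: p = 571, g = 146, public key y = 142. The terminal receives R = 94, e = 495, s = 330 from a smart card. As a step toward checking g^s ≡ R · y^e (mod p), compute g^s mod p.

64

146^2 = 21316 ≡ 189
146^4 ≡ 189^2 = 35721 ≡ 319
146^8 ≡ 319^2 = 101761 ≡ 123
146^16 ≡ 123^2 = 15129 ≡ 283
146^32 ≡ 283^2 = 80089 ≡ 149
146^64 ≡ 149^2 = 22201 ≡ 503
146^128 ≡ 503^2 = 253009 ≡ 56
146^256 ≡ 56^2 = 3136 ≡ 281
330 = 256 + 64 + 8 + 2, so 146^330 ≡ 281·503·123·189 ≡ 64 (mod 571)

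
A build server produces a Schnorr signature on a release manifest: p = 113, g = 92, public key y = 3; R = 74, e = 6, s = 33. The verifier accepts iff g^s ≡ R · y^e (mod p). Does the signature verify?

does not verify

g^s mod p:
92^2 = 8464 ≡ 102
92^4 ≡ 102^2 = 10404 ≡ 8
92^8 ≡ 8^2 = 64
92^16 ≡ 64^2 = 4096 ≡ 28
92^32 ≡ 28^2 = 784 ≡ 106
33 = 32 + 1, so 92^33 ≡ 106·92 ≡ 34 (mod 113)
R · y^e mod p:
3^2 = 9
3^4 ≡ 9^2 = 81
6 = 4 + 2, so 3^6 ≡ 81·9 ≡ 51 (mod 113)
74·51 = 3774 ≡ 45 (mod 113)
34 ≠ 45; the check fails.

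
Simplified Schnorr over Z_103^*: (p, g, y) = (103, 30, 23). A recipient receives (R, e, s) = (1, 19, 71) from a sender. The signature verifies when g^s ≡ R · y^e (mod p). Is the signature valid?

g^s mod p:
30^2 = 900 ≡ 76
30^4 ≡ 76^2 = 5776 ≡ 8
30^8 ≡ 8^2 = 64
30^16 ≡ 64^2 = 4096 ≡ 79
30^32 ≡ 79^2 = 6241 ≡ 61
30^64 ≡ 61^2 = 3721 ≡ 13
71 = 64 + 4 + 2 + 1, so 30^71 ≡ 13·8·76·30 ≡ 14 (mod 103)
R · y^e mod p:
23^2 = 529 ≡ 14
23^4 ≡ 14^2 = 196 ≡ 93
23^8 ≡ 93^2 = 8649 ≡ 100
23^16 ≡ 100^2 = 10000 ≡ 9
19 = 16 + 2 + 1, so 23^19 ≡ 9·14·23 ≡ 14 (mod 103)
1·14 = 14 ≡ 14 (mod 103)
14 ≡ 14 (mod 103); signature holds.

valid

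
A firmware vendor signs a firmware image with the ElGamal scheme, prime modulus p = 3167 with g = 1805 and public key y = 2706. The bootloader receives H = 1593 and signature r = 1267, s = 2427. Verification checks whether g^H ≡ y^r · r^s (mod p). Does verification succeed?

passes

Left side g^H mod p:
Squares mod 3167: 1805^1≡1805, 1805^2≡2349, 1805^4≡887, 1805^8≡1353, 1805^16≡83, 1805^32≡555, 1805^64≡826, 1805^128≡1371, 1805^256≡1610, 1805^512≡1494, 1805^1024≡2468
1593 = 1024 + 512 + 32 + 16 + 8 + 1, so 1805^1593 ≡ 2468·1494·555·83·1353·1805 ≡ 1471 (mod 3167)
Right side y^r · r^s mod p:
Squares mod 3167: 2706^1≡2706, 2706^2≡332, 2706^4≡2546, 2706^8≡2434, 2706^16≡2066, 2706^32≡2407, 2706^64≡1206, 2706^128≡783, 2706^256≡1858, 2706^512≡134, 2706^1024≡2121
1267 = 1024 + 128 + 64 + 32 + 16 + 2 + 1, so 2706^1267 ≡ 2121·783·1206·2407·2066·332·2706 ≡ 607 (mod 3167)
Squares mod 3167: 1267^1≡1267, 1267^2≡2787, 1267^4≡1885, 1267^8≡3018, 1267^16≡32, 1267^32≡1024, 1267^64≡299, 1267^128≡725, 1267^256≡3070, 1267^512≡3075, 1267^1024≡2130, 1267^2048≡1756
2427 = 2048 + 256 + 64 + 32 + 16 + 8 + 2 + 1, so 1267^2427 ≡ 1756·3070·299·1024·32·3018·2787·1267 ≡ 832 (mod 3167)
607·832 = 505024 ≡ 1471 (mod 3167)
1471 ≡ 1471 (mod 3167), so the signature is genuine.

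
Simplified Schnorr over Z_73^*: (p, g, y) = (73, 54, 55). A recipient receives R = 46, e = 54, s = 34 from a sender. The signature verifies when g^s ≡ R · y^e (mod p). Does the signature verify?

does not verify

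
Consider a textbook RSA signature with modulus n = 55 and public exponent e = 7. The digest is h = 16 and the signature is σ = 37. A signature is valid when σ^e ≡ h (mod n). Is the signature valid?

Squares mod 55: σ^1≡37, σ^2≡49, σ^4≡36
7 = 4 + 2 + 1, so σ^7 ≡ 36·49·37 ≡ 38 (mod 55)
The recovered value 38 does not match the digest 16.

invalid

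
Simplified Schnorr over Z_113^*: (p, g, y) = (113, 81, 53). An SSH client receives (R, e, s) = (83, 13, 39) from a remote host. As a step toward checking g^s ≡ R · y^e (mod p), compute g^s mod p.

56

81^39 mod 113 = 56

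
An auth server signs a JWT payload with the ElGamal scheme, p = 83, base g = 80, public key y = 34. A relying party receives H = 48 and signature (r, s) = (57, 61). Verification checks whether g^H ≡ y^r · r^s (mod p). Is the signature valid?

valid

Left side g^H mod p:
80^2 = 6400 ≡ 9
80^4 ≡ 9^2 = 81
80^8 ≡ 81^2 = 6561 ≡ 4
80^16 ≡ 4^2 = 16
80^32 ≡ 16^2 = 256 ≡ 7
48 = 32 + 16, so 80^48 ≡ 7·16 ≡ 29 (mod 83)
Right side y^r · r^s mod p:
34^2 = 1156 ≡ 77
34^4 ≡ 77^2 = 5929 ≡ 36
34^8 ≡ 36^2 = 1296 ≡ 51
34^16 ≡ 51^2 = 2601 ≡ 28
34^32 ≡ 28^2 = 784 ≡ 37
57 = 32 + 16 + 8 + 1, so 34^57 ≡ 37·28·51·34 ≡ 55 (mod 83)
57^2 = 3249 ≡ 12
57^4 ≡ 12^2 = 144 ≡ 61
57^8 ≡ 61^2 = 3721 ≡ 69
57^16 ≡ 69^2 = 4761 ≡ 30
57^32 ≡ 30^2 = 900 ≡ 70
61 = 32 + 16 + 8 + 4 + 1, so 57^61 ≡ 70·30·69·61·57 ≡ 79 (mod 83)
55·79 = 4345 ≡ 29 (mod 83)
29 ≡ 29 (mod 83), so the signature is genuine.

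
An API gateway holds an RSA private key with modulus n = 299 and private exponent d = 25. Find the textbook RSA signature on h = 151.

h^2 ≡ 151^2 = 22801 ≡ 77
h^4 ≡ 77^2 = 5929 ≡ 248
h^8 ≡ 248^2 = 61504 ≡ 209
h^16 ≡ 209^2 = 43681 ≡ 27
25 = 16 + 8 + 1, so h^25 ≡ 27·209·151 ≡ 242 (mod 299)

242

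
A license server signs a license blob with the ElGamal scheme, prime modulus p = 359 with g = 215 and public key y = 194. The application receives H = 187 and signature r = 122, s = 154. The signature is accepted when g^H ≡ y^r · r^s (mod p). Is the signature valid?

invalid

Left side g^H mod p:
Squares mod 359: 215^1≡215, 215^2≡273, 215^4≡216, 215^8≡345, 215^16≡196, 215^32≡3, 215^64≡9, 215^128≡81
187 = 128 + 32 + 16 + 8 + 2 + 1, so 215^187 ≡ 81·3·196·345·273·215 ≡ 14 (mod 359)
Right side y^r · r^s mod p:
Squares mod 359: 194^1≡194, 194^2≡300, 194^4≡250, 194^8≡34, 194^16≡79, 194^32≡138, 194^64≡17
122 = 64 + 32 + 16 + 8 + 2, so 194^122 ≡ 17·138·79·34·300 ≡ 37 (mod 359)
Squares mod 359: 122^1≡122, 122^2≡165, 122^4≡300, 122^8≡250, 122^16≡34, 122^32≡79, 122^64≡138, 122^128≡17
154 = 128 + 16 + 8 + 2, so 122^154 ≡ 17·34·250·165 ≡ 233 (mod 359)
37·233 = 8621 ≡ 5 (mod 359)
14 ≠ 5, so verification fails.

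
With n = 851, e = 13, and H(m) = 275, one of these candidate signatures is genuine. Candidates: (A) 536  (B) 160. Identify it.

B

Candidate A: 536^2 = 287296 ≡ 509; 536^4 ≡ 509^2 = 259081 ≡ 377; 536^8 ≡ 377^2 = 142129 ≡ 12; 13 = 8 + 4 + 1, so 536^13 ≡ 12·377·536 ≡ 365 (mod 851)
Candidate B: 160^2 = 25600 ≡ 70; 160^4 ≡ 70^2 = 4900 ≡ 645; 160^8 ≡ 645^2 = 416025 ≡ 737; 13 = 8 + 4 + 1, so 160^13 ≡ 737·645·160 ≡ 275 (mod 851)
  → matches H(m) = 275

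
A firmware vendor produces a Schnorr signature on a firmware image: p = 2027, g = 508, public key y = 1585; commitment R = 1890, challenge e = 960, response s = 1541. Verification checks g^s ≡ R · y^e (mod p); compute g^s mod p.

436

508^1541 mod 2027 = 436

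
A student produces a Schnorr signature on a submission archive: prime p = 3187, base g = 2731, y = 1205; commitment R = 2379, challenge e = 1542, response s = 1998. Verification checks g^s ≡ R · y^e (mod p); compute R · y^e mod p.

1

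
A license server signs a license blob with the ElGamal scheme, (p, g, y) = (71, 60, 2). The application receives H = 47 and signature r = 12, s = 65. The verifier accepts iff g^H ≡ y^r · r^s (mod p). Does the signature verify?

Left side g^H mod p:
60^2 = 3600 ≡ 50
60^4 ≡ 50^2 = 2500 ≡ 15
60^8 ≡ 15^2 = 225 ≡ 12
60^16 ≡ 12^2 = 144 ≡ 2
60^32 ≡ 2^2 = 4
47 = 32 + 8 + 4 + 2 + 1, so 60^47 ≡ 4·12·15·50·60 ≡ 38 (mod 71)
Right side y^r · r^s mod p:
2^2 = 4
2^4 ≡ 4^2 = 16
2^8 ≡ 16^2 = 256 ≡ 43
12 = 8 + 4, so 2^12 ≡ 43·16 ≡ 49 (mod 71)
12^2 = 144 ≡ 2
12^4 ≡ 2^2 = 4
12^8 ≡ 4^2 = 16
12^16 ≡ 16^2 = 256 ≡ 43
12^32 ≡ 43^2 = 1849 ≡ 3
12^64 ≡ 3^2 = 9
65 = 64 + 1, so 12^65 ≡ 9·12 ≡ 37 (mod 71)
49·37 = 1813 ≡ 38 (mod 71)
38 ≡ 38 (mod 71), so the signature is genuine.

verifies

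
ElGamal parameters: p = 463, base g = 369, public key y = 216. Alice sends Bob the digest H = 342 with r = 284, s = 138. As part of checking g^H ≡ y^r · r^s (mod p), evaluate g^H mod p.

247

369^342 mod 463 = 247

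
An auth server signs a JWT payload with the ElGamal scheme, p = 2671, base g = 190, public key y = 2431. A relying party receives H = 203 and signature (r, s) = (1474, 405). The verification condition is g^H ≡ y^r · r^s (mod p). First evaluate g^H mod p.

448

190^2 = 36100 ≡ 1377
190^4 ≡ 1377^2 = 1896129 ≡ 2390
190^8 ≡ 2390^2 = 5712100 ≡ 1502
190^16 ≡ 1502^2 = 2256004 ≡ 1680
190^32 ≡ 1680^2 = 2822400 ≡ 1824
190^64 ≡ 1824^2 = 3326976 ≡ 1581
190^128 ≡ 1581^2 = 2499561 ≡ 2176
203 = 128 + 64 + 8 + 2 + 1, so 190^203 ≡ 2176·1581·1502·1377·190 ≡ 448 (mod 2671)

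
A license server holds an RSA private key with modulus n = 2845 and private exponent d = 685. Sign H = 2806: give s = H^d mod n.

1831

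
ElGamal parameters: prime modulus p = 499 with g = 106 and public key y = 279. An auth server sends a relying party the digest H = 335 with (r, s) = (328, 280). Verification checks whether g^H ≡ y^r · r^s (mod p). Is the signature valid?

Left side g^H mod p:
Squares mod 499: 106^1≡106, 106^2≡258, 106^4≡197, 106^8≡386, 106^16≡294, 106^32≡109, 106^64≡404, 106^128≡43, 106^256≡352
335 = 256 + 64 + 8 + 4 + 2 + 1, so 106^335 ≡ 352·404·386·197·258·106 ≡ 489 (mod 499)
Right side y^r · r^s mod p:
Squares mod 499: 279^1≡279, 279^2≡496, 279^4≡9, 279^8≡81, 279^16≡74, 279^32≡486, 279^64≡169, 279^128≡118, 279^256≡451
328 = 256 + 64 + 8, so 279^328 ≡ 451·169·81 ≡ 111 (mod 499)
Squares mod 499: 328^1≡328, 328^2≡299, 328^4≡80, 328^8≡412, 328^16≡84, 328^32≡70, 328^64≡409, 328^128≡116, 328^256≡482
280 = 256 + 16 + 8, so 328^280 ≡ 482·84·412 ≡ 484 (mod 499)
111·484 = 53724 ≡ 331 (mod 499)
489 ≠ 331, so verification fails.

invalid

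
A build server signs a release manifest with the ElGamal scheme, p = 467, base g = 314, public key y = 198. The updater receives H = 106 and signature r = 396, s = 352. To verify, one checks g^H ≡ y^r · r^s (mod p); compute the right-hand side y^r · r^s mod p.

198^2 = 39204 ≡ 443
198^4 ≡ 443^2 = 196249 ≡ 109
198^8 ≡ 109^2 = 11881 ≡ 206
198^16 ≡ 206^2 = 42436 ≡ 406
198^32 ≡ 406^2 = 164836 ≡ 452
198^64 ≡ 452^2 = 204304 ≡ 225
198^128 ≡ 225^2 = 50625 ≡ 189
198^256 ≡ 189^2 = 35721 ≡ 229
396 = 256 + 128 + 8 + 4, so 198^396 ≡ 229·189·206·109 ≡ 371 (mod 467)
396^2 = 156816 ≡ 371
396^4 ≡ 371^2 = 137641 ≡ 343
396^8 ≡ 343^2 = 117649 ≡ 432
396^16 ≡ 432^2 = 186624 ≡ 291
396^32 ≡ 291^2 = 84681 ≡ 154
396^64 ≡ 154^2 = 23716 ≡ 366
396^128 ≡ 366^2 = 133956 ≡ 394
396^256 ≡ 394^2 = 155236 ≡ 192
352 = 256 + 64 + 32, so 396^352 ≡ 192·366·154 ≡ 97 (mod 467)
y^r · r^s ≡ 371·97 = 35987 ≡ 28 (mod 467)

28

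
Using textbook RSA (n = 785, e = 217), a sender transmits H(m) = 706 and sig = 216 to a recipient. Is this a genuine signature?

genuine

sig^2 ≡ 216^2 = 46656 ≡ 341
sig^4 ≡ 341^2 = 116281 ≡ 101
sig^8 ≡ 101^2 = 10201 ≡ 781
sig^16 ≡ 781^2 = 609961 ≡ 16
sig^32 ≡ 16^2 = 256
sig^64 ≡ 256^2 = 65536 ≡ 381
sig^128 ≡ 381^2 = 145161 ≡ 721
217 = 128 + 64 + 16 + 8 + 1, so sig^217 ≡ 721·381·16·781·216 ≡ 706 (mod 785)
706 = H(m), so the signature checks out.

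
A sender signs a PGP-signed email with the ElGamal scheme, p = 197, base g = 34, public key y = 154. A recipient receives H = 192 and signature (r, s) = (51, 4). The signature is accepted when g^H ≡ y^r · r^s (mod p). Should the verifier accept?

Left side g^H mod p:
Squares mod 197: 34^1≡34, 34^2≡171, 34^4≡85, 34^8≡133, 34^16≡156, 34^32≡105, 34^64≡190, 34^128≡49
192 = 128 + 64, so 34^192 ≡ 49·190 ≡ 51 (mod 197)
Right side y^r · r^s mod p:
Squares mod 197: 154^1≡154, 154^2≡76, 154^4≡63, 154^8≡29, 154^16≡53, 154^32≡51
51 = 32 + 16 + 2 + 1, so 154^51 ≡ 51·53·76·154 ≡ 76 (mod 197)
Squares mod 197: 51^1≡51, 51^2≡40, 51^4≡24
51^4 ≡ 24 (mod 197)
76·24 = 1824 ≡ 51 (mod 197)
51 ≡ 51 (mod 197), so the signature is genuine.

accept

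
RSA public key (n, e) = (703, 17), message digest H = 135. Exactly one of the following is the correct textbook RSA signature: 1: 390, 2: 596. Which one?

Candidate 1: Squares mod 703: 390^1≡390, 390^2≡252, 390^4≡234, 390^8≡625, 390^16≡460; 17 = 16 + 1, so 390^17 ≡ 460·390 ≡ 135 (mod 703)
  → matches H = 135
Candidate 2: Squares mod 703: 596^1≡596, 596^2≡201, 596^4≡330, 596^8≡638, 596^16≡7; 17 = 16 + 1, so 596^17 ≡ 7·596 ≡ 657 (mod 703)

1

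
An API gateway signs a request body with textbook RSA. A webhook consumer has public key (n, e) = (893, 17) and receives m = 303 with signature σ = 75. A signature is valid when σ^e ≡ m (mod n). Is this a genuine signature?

σ^17 mod 893 = 303
Since 303 equals the digest 303, verification succeeds.

genuine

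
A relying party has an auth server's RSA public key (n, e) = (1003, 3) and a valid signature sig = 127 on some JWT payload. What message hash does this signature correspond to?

257

sig^2 ≡ 127^2 = 16129 ≡ 81
3 = 2 + 1, so sig^3 ≡ 81·127 ≡ 257 (mod 1003)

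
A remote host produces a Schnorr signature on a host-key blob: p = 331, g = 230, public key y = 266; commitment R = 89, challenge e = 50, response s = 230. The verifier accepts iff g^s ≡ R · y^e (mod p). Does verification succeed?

passes

g^s mod p:
Squares mod 331: 230^1≡230, 230^2≡271, 230^4≡290, 230^8≡26, 230^16≡14, 230^32≡196, 230^64≡20, 230^128≡69
230 = 128 + 64 + 32 + 4 + 2, so 230^230 ≡ 69·20·196·290·271 ≡ 297 (mod 331)
R · y^e mod p:
Squares mod 331: 266^1≡266, 266^2≡253, 266^4≡126, 266^8≡319, 266^16≡144, 266^32≡214
50 = 32 + 16 + 2, so 266^50 ≡ 214·144·253 ≡ 74 (mod 331)
89·74 = 6586 ≡ 297 (mod 331)
297 ≡ 297 (mod 331); signature holds.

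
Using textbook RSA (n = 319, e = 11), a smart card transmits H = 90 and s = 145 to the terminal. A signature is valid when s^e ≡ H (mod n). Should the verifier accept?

s^2 ≡ 145^2 = 21025 ≡ 290
s^4 ≡ 290^2 = 84100 ≡ 203
s^8 ≡ 203^2 = 41209 ≡ 58
11 = 8 + 2 + 1, so s^11 ≡ 58·290·145 ≡ 145 (mod 319)
The recovered value 145 does not match the digest 90.

reject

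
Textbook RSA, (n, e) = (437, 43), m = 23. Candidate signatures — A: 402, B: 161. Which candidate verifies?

B

Candidate A: 402^43 mod 437 = 21
Candidate B: 161^43 mod 437 = 23
  → matches m = 23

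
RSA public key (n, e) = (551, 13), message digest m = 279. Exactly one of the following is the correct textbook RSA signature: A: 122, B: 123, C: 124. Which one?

Candidate A: Squares mod 551: 122^1≡122, 122^2≡7, 122^4≡49, 122^8≡197; 13 = 8 + 4 + 1, so 122^13 ≡ 197·49·122 ≡ 179 (mod 551)
Candidate B: Squares mod 551: 123^1≡123, 123^2≡252, 123^4≡139, 123^8≡36; 13 = 8 + 4 + 1, so 123^13 ≡ 36·139·123 ≡ 25 (mod 551)
Candidate C: Squares mod 551: 124^1≡124, 124^2≡499, 124^4≡500, 124^8≡397; 13 = 8 + 4 + 1, so 124^13 ≡ 397·500·124 ≡ 279 (mod 551)
  → matches m = 279

C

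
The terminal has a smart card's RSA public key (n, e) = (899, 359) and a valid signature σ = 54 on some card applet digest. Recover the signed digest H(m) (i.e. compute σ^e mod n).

σ^359 mod 899 = 306

306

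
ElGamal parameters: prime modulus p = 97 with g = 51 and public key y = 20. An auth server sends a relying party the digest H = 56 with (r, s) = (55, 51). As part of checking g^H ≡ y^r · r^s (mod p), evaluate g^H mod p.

51^56 mod 97 = 75

75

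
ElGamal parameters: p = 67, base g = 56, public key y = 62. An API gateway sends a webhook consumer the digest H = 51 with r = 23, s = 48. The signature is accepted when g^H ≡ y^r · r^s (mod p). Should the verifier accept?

Left side g^H mod p:
56^2 = 3136 ≡ 54
56^4 ≡ 54^2 = 2916 ≡ 35
56^8 ≡ 35^2 = 1225 ≡ 19
56^16 ≡ 19^2 = 361 ≡ 26
56^32 ≡ 26^2 = 676 ≡ 6
51 = 32 + 16 + 2 + 1, so 56^51 ≡ 6·26·54·56 ≡ 64 (mod 67)
Right side y^r · r^s mod p:
62^2 = 3844 ≡ 25
62^4 ≡ 25^2 = 625 ≡ 22
62^8 ≡ 22^2 = 484 ≡ 15
62^16 ≡ 15^2 = 225 ≡ 24
23 = 16 + 4 + 2 + 1, so 62^23 ≡ 24·22·25·62 ≡ 62 (mod 67)
23^2 = 529 ≡ 60
23^4 ≡ 60^2 = 3600 ≡ 49
23^8 ≡ 49^2 = 2401 ≡ 56
23^16 ≡ 56^2 = 3136 ≡ 54
23^32 ≡ 54^2 = 2916 ≡ 35
48 = 32 + 16, so 23^48 ≡ 35·54 ≡ 14 (mod 67)
62·14 = 868 ≡ 64 (mod 67)
64 ≡ 64 (mod 67), so the signature is genuine.

accept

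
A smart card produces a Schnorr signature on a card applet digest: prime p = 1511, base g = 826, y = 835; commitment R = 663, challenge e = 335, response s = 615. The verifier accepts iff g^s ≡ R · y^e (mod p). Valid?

g^s mod p:
826^2 = 682276 ≡ 815
826^4 ≡ 815^2 = 664225 ≡ 896
826^8 ≡ 896^2 = 802816 ≡ 475
826^16 ≡ 475^2 = 225625 ≡ 486
826^32 ≡ 486^2 = 236196 ≡ 480
826^64 ≡ 480^2 = 230400 ≡ 728
826^128 ≡ 728^2 = 529984 ≡ 1134
826^256 ≡ 1134^2 = 1285956 ≡ 95
826^512 ≡ 95^2 = 9025 ≡ 1470
615 = 512 + 64 + 32 + 4 + 2 + 1, so 826^615 ≡ 1470·728·480·896·815·826 ≡ 1208 (mod 1511)
R · y^e mod p:
835^2 = 697225 ≡ 654
835^4 ≡ 654^2 = 427716 ≡ 103
835^8 ≡ 103^2 = 10609 ≡ 32
835^16 ≡ 32^2 = 1024
835^32 ≡ 1024^2 = 1048576 ≡ 1453
835^64 ≡ 1453^2 = 2111209 ≡ 342
835^128 ≡ 342^2 = 116964 ≡ 617
835^256 ≡ 617^2 = 380689 ≡ 1428
335 = 256 + 64 + 8 + 4 + 2 + 1, so 835^335 ≡ 1428·342·32·103·654·835 ≡ 1433 (mod 1511)
663·1433 = 950079 ≡ 1171 (mod 1511)
1208 ≠ 1171; the check fails.

no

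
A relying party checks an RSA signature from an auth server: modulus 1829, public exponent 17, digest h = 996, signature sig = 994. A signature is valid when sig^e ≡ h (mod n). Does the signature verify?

sig^2 ≡ 994^2 = 988036 ≡ 376
sig^4 ≡ 376^2 = 141376 ≡ 543
sig^8 ≡ 543^2 = 294849 ≡ 380
sig^16 ≡ 380^2 = 144400 ≡ 1738
17 = 16 + 1, so sig^17 ≡ 1738·994 ≡ 996 (mod 1829)
Since 996 equals the digest 996, verification succeeds.

verifies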